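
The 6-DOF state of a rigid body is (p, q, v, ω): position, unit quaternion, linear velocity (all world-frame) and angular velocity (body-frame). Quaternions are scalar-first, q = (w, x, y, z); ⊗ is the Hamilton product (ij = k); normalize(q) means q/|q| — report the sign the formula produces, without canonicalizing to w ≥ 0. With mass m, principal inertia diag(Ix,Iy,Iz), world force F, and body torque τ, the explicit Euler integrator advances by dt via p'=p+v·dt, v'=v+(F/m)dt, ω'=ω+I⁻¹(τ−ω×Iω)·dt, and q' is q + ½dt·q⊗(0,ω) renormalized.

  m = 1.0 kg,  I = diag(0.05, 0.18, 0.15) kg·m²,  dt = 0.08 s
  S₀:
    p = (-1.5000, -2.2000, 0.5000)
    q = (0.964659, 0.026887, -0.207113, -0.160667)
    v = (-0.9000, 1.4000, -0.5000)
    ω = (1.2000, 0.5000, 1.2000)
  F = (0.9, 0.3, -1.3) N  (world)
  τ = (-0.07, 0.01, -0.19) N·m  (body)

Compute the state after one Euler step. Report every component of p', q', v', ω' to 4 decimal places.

p' = (-1.5720, -2.0880, 0.4600)
q' = (0.9728, 0.0663, -0.1963, -0.1036)
v' = (-0.8280, 1.4240, -0.6040)
ω' = (1.1168, 0.5684, 1.0571)

p' = p + v·dt = (-1.5720, -2.0880, 0.4600)
new velocity v' = (-0.8280, 1.4240, -0.6040)
precession coupling ω×(Iω) = (-0.0180, -0.1440, 0.0780)
(τ − ω×Iω)/I = (-1.0400, 0.8556, -1.7867)
ω' = ω + α·dt = (1.1168, 0.5684, 1.0571)
q⊗(0,ω) = (0.2640925, 0.9893887, 0.2572647, 1.4195699)
updated quaternion q' = (0.9728, 0.0663, -0.1963, -0.1036)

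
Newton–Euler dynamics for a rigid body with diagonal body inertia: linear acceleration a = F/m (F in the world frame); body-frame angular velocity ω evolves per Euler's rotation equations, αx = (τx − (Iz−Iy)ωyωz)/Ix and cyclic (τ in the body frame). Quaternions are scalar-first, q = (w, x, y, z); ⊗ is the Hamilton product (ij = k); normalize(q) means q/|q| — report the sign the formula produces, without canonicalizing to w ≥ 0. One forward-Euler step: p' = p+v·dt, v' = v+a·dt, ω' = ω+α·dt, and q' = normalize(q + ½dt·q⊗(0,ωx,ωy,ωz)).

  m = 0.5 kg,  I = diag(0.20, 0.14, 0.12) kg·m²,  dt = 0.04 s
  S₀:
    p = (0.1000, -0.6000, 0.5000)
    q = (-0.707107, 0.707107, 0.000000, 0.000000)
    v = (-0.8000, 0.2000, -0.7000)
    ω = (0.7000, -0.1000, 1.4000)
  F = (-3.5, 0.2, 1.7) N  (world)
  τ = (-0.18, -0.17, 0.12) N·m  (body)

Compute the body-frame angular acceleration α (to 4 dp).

α = (-0.9140, -1.7743, 0.9650)

gyro term ω×Iω = (0.0028, 0.0784, 0.0042)
angular accel α = (-0.9140, -1.7743, 0.9650)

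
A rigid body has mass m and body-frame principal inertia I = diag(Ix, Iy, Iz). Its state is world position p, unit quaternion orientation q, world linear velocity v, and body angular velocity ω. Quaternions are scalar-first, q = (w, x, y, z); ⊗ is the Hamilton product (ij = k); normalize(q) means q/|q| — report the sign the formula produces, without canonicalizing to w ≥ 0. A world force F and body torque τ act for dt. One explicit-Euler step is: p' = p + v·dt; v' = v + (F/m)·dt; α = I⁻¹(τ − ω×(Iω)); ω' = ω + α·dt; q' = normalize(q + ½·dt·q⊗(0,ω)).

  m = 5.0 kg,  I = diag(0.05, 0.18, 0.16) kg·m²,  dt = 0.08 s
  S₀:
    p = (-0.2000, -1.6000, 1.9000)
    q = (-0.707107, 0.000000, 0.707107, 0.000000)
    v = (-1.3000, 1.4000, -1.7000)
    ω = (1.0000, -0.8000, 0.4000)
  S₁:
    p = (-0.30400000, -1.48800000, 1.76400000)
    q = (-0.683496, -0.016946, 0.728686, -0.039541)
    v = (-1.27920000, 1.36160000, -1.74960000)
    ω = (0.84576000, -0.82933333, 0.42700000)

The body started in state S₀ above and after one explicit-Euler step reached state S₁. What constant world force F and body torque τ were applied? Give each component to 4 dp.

v₁ − v₀ = (0.02080000, -0.03840000, -0.04960000)
F = m·Δv/dt = (1.3000, -2.4000, -3.1000)
rate change Δω = (-0.15424000, -0.02933333, 0.02700000)
gyro term ω₀×Iω₀ = (0.0064, -0.0440, -0.1040)
applied torque τ = (-0.0900, -0.1100, -0.0500)

F = (1.3000, -2.4000, -3.1000)
τ = (-0.0900, -0.1100, -0.0500)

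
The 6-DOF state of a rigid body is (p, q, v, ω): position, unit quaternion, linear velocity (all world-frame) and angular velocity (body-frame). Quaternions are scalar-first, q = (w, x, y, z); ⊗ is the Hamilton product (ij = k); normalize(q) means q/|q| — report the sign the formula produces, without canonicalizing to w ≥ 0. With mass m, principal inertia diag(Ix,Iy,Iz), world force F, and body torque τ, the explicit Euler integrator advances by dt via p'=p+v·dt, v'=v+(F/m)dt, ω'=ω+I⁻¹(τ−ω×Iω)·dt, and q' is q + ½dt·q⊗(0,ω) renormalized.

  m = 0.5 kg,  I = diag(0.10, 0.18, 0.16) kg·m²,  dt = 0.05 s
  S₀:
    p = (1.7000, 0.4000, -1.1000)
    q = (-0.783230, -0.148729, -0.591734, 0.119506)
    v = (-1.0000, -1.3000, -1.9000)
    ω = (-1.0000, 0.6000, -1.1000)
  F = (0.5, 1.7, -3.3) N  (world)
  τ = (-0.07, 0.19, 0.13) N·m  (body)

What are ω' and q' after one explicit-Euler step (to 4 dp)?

ω×(Iω) gyroscopic = (0.0132, -0.0660, -0.0480)
α = I⁻¹(τ − ω×Iω) = (-0.8320, 1.4222, 1.1125)
ω' = ω + α·dt = (-1.0416, 0.6711, -1.0444)
q⊗(0,ω) = (0.3377680, 1.3624338, -0.7530459, 0.1805816)
updated quaternion q' = (-0.7742, -0.1146, -0.6101, 0.1239)

ω' = (-1.0416, 0.6711, -1.0444)
q' = (-0.7742, -0.1146, -0.6101, 0.1239)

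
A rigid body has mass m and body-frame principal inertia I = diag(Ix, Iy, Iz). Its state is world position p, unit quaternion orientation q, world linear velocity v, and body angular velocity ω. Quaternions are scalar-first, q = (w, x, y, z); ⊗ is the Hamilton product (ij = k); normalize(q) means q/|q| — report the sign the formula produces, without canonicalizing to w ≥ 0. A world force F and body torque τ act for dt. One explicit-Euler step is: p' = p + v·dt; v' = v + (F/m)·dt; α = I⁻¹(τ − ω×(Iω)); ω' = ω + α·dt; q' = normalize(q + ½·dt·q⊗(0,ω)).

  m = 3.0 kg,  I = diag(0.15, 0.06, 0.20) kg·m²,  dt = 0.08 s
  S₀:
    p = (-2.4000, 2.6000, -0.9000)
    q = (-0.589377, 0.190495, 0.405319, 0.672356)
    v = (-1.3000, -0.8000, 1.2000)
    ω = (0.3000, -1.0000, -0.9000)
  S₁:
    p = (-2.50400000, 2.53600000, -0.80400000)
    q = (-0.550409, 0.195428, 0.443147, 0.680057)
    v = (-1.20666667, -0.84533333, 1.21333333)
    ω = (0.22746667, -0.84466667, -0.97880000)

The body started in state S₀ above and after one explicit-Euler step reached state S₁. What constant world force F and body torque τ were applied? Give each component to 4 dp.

F = (3.5000, -1.7000, 0.5000)
τ = (-0.0100, 0.1300, -0.1700)

ω₁ − ω₀ = (-0.07253333, 0.15533333, -0.07880000)
τ = I·(Δω/dt) + ω₀×(Iω₀) = (-0.0100, 0.1300, -0.1700)
v₁ − v₀ = (0.09333333, -0.04533333, 0.01333333)
F = m·Δv/dt = (3.5000, -1.7000, 0.5000)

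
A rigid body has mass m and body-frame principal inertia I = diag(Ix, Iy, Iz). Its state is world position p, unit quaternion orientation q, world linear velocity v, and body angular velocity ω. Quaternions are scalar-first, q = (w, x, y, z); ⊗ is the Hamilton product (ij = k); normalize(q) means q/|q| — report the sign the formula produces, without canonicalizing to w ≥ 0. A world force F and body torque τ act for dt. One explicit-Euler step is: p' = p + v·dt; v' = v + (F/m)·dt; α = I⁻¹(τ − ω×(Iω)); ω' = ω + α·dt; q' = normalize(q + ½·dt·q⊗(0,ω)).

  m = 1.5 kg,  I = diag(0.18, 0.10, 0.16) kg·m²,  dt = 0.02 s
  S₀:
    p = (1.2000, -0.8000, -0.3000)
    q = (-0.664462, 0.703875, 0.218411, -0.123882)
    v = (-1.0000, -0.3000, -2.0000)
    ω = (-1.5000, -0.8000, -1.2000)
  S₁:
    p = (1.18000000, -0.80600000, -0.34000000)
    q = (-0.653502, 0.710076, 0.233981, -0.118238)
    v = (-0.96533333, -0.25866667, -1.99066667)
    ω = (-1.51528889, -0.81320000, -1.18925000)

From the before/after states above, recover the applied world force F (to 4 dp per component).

F = (2.6000, 3.1000, 0.7000)

Δv = v₁−v₀ = (0.03466667, 0.04133333, 0.00933333)
applied force F = (2.6000, 3.1000, 0.7000)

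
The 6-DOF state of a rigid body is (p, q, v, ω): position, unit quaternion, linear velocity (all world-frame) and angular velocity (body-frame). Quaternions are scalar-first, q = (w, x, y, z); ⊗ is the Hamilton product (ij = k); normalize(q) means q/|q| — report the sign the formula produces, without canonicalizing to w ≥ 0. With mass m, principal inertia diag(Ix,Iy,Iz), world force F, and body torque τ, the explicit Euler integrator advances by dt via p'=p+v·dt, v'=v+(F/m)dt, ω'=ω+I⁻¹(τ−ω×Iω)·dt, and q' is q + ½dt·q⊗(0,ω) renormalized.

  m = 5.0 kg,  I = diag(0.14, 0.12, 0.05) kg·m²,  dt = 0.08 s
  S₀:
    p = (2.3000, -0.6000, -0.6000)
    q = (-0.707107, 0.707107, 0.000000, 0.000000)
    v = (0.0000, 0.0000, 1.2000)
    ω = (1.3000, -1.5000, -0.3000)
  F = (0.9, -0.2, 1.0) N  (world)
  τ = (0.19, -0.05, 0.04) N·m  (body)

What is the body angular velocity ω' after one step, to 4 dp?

gyro term ω×Iω = (-0.0315, -0.0351, 0.0390)
angular accel α = (1.5821, -0.1242, 0.0200)
ω' = ω + α·dt = (1.4266, -1.5099, -0.2984)

ω' = (1.4266, -1.5099, -0.2984)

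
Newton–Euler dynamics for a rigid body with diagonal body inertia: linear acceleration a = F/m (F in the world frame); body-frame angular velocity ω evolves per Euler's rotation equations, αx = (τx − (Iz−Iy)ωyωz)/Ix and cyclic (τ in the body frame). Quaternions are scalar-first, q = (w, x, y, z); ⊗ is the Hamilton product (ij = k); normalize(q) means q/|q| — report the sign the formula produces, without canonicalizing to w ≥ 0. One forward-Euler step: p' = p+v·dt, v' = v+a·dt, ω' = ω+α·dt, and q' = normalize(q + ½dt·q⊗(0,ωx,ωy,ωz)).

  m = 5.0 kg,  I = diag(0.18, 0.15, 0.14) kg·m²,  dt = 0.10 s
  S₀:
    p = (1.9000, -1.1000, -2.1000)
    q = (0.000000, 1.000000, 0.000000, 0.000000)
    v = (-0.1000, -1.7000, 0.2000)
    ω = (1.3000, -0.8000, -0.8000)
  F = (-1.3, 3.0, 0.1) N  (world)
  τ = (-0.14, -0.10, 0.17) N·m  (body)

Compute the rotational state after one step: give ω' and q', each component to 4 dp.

angular accel α = (-0.7422, -0.3893, 0.9914)
ω' = ω + α·dt = (1.2258, -0.8389, -0.7009)
q⊗(0,ω) = (-1.3000000, 0.0000000, 0.8000000, -0.8000000)
q' = normalize(q + ½dt·q⊗(0,ω)) = (-0.0648, 0.9963, 0.0399, -0.0399)

ω' = (1.2258, -0.8389, -0.7009)
q' = (-0.0648, 0.9963, 0.0399, -0.0399)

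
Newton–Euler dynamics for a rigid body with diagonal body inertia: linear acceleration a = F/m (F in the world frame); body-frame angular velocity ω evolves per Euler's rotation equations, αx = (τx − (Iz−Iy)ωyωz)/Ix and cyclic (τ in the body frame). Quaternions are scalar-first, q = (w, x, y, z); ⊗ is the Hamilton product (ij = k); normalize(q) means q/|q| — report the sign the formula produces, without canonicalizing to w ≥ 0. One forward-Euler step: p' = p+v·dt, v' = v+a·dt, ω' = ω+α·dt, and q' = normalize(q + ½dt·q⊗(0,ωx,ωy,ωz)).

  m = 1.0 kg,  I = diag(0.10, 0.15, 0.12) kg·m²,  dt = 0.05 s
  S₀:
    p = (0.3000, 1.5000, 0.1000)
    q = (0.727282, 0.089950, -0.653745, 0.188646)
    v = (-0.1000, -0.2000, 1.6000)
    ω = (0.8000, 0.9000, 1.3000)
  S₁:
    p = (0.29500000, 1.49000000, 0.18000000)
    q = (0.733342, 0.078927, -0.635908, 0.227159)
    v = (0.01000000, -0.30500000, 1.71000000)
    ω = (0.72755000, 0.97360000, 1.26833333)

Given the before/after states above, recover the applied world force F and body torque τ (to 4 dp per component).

F = (2.2000, -2.1000, 2.2000)
τ = (-0.1800, 0.2000, -0.0400)

rate change Δω = (-0.07245000, 0.07360000, -0.03166667)
precession coupling = (-0.0351, -0.0208, 0.0360)
applied torque τ = (-0.1800, 0.2000, -0.0400)
Δv = v₁−v₀ = (0.11000000, -0.10500000, 0.11000000)
m·(v₁−v₀)/dt = (2.2000, -2.1000, 2.2000)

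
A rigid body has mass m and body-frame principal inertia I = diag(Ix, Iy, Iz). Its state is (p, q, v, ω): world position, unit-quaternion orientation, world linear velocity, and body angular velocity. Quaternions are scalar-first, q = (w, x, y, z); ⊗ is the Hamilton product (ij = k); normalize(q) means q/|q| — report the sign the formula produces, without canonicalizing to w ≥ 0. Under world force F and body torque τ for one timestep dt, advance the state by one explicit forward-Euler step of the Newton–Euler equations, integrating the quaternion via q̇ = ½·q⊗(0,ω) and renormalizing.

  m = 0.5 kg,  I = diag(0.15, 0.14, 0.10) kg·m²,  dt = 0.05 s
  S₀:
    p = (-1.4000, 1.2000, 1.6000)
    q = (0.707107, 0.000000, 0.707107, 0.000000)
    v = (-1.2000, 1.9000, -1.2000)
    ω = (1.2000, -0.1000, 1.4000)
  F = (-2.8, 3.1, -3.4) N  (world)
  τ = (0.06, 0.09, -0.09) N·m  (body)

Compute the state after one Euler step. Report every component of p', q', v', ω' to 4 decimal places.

p' = (-1.4600, 1.2950, 1.5400)
q' = (0.7081, 0.0459, 0.7046, 0.0035)
v' = (-1.4800, 2.2100, -1.5400)
ω' = (1.2181, -0.0979, 1.3544)

p + v·dt = (-1.4600, 1.2950, 1.5400)
v + (F/m)dt = (-1.4800, 2.2100, -1.5400)
ω×(Iω) gyroscopic = (0.0056, 0.0840, 0.0012)
angular accel α = (0.3627, 0.0429, -0.9120)
ω + α·dt = (1.2181, -0.0979, 1.3544)
q⊗(0,ω) = (0.0707107, 1.8384782, -0.0707107, 0.1414214)
q' = normalize(q + ½dt·q⊗(0,ω)) = (0.7081, 0.0459, 0.7046, 0.0035)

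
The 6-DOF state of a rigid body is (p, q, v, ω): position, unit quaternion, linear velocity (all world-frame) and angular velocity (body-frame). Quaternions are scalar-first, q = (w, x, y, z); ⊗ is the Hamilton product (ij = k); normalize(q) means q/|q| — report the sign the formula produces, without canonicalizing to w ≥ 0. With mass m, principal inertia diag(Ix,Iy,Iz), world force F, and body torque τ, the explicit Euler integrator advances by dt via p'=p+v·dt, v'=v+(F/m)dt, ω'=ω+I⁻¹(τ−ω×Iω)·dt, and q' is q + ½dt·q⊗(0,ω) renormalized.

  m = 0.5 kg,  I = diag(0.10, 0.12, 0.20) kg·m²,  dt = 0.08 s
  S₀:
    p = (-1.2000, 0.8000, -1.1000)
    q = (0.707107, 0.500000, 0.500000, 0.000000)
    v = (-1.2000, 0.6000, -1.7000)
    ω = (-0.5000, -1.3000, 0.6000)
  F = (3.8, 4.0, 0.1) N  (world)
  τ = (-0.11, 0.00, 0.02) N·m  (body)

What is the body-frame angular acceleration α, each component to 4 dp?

precession coupling ω×(Iω) = (-0.0624, 0.0300, 0.0130)
angular accel α = (-0.4760, -0.2500, 0.0350)

α = (-0.4760, -0.2500, 0.0350)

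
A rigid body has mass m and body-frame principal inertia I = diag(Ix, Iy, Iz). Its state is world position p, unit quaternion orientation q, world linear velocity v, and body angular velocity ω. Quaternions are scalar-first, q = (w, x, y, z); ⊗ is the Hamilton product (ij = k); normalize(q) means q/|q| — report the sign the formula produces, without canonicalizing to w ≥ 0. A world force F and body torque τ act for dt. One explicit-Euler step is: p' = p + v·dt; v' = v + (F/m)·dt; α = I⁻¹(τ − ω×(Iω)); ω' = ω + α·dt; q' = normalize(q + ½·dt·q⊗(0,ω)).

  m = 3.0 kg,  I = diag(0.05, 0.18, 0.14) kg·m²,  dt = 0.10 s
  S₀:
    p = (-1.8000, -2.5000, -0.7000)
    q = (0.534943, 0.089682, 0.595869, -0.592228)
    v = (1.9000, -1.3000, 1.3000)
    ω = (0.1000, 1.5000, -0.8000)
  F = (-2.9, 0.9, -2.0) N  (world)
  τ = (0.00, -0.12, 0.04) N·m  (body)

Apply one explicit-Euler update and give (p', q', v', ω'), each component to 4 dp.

p' = (-1.6100, -2.6300, -0.5700)
q' = (0.4644, 0.1125, 0.6343, -0.6077)
v' = (1.8033, -1.2700, 1.2333)
ω' = (0.0040, 1.4293, -0.7854)

α = I⁻¹(τ − ω×Iω) = (-0.9600, -0.7067, 0.1464)
ω + α·dt = (0.0040, 1.4293, -0.7854)
q⊗(0,ω) = (-1.3765541, 0.4651411, 0.8149373, -0.3530183)
updated quaternion q' = (0.4644, 0.1125, 0.6343, -0.6077)
a = (-0.9667, 0.3000, -0.6667)
p' = p + v·dt = (-1.6100, -2.6300, -0.5700)
v + (F/m)dt = (1.8033, -1.2700, 1.2333)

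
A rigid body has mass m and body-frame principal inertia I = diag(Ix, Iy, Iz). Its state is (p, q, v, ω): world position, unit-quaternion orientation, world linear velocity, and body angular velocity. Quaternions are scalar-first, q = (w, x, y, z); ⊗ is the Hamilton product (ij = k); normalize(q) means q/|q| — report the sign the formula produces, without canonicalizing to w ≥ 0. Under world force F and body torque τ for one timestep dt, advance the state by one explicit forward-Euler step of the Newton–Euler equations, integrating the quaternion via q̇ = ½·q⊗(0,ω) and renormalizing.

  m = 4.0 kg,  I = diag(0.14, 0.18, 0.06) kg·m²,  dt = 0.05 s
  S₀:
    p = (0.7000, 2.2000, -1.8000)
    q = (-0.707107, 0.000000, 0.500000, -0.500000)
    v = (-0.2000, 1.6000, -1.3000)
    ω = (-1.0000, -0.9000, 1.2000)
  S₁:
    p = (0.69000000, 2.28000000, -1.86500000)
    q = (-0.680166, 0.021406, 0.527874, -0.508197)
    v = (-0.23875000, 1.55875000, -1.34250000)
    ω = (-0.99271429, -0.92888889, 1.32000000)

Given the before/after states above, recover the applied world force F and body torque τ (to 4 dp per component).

F = (-3.1000, -3.3000, -3.4000)
τ = (0.1500, -0.2000, 0.1800)

velocity change Δv = (-0.03875000, -0.04125000, -0.04250000)
m·(v₁−v₀)/dt = (-3.1000, -3.3000, -3.4000)
Δω = ω₁−ω₀ = (0.00728571, -0.02888889, 0.12000000)
ω₀×(Iω₀) = (0.1296, -0.0960, 0.0360)
τ = I·(Δω/dt) + ω₀×(Iω₀) = (0.1500, -0.2000, 0.1800)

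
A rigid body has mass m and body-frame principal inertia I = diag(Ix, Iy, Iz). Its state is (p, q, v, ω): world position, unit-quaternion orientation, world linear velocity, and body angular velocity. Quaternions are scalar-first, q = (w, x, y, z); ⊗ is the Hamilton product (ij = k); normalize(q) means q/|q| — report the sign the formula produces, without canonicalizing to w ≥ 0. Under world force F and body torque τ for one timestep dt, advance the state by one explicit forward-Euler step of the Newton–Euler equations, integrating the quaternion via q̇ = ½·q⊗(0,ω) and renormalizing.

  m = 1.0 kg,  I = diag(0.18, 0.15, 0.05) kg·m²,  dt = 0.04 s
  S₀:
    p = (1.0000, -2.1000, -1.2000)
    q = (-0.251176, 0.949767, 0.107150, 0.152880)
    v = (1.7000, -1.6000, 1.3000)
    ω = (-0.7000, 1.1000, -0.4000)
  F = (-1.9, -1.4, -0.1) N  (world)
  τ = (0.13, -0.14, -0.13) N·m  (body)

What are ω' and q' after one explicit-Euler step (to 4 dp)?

ω' = (-0.6809, 1.0530, -0.5225)
q' = (-0.2389, 0.9487, 0.1070, 0.1772)

precession coupling ω×(Iω) = (0.0440, 0.0364, 0.0231)
angular accel α = (0.4778, -1.1760, -3.0620)
ω' = ω + α·dt = (-0.6809, 1.0530, -0.5225)
Hamilton product q⊗(0,ω) = (0.6081239, -0.0352048, -0.0034028, 1.2202191)
q + ½dt·q⊗(0,ω), renormalized = (-0.2389, 0.9487, 0.1070, 0.1772)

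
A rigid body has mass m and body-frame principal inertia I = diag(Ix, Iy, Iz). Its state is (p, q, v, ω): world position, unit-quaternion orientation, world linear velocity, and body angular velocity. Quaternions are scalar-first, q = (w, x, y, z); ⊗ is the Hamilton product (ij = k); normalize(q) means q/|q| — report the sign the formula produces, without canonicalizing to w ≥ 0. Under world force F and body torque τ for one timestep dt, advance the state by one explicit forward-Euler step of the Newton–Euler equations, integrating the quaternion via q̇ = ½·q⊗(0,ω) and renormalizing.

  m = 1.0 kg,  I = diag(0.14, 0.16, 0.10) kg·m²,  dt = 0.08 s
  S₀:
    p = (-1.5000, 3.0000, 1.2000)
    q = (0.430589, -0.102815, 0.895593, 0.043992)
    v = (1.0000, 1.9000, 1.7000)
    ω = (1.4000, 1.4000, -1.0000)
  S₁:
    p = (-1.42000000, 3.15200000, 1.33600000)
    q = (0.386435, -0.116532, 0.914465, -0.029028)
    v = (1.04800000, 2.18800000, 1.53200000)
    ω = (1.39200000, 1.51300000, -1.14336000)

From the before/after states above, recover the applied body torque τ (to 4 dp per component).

τ = (0.0700, 0.1700, -0.1400)

rate change Δω = (-0.00800000, 0.11300000, -0.14336000)
I·α + gyro = (0.0700, 0.1700, -0.1400)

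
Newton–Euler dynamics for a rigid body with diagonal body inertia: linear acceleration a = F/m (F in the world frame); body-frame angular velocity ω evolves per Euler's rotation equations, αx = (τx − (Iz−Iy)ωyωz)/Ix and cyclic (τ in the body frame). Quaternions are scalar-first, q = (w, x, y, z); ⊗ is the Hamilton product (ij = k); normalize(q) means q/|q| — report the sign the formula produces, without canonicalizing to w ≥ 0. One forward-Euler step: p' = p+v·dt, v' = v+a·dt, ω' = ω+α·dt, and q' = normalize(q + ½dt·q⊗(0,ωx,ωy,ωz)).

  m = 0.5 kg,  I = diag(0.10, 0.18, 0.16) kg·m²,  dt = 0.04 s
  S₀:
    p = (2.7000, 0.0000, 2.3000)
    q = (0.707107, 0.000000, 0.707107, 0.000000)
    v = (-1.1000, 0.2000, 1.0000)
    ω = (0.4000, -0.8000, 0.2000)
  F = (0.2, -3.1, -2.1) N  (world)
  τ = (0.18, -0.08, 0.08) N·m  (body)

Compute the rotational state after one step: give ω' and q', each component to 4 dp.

precession coupling ω×(Iω) = (0.0032, -0.0048, -0.0256)
α = I⁻¹(τ − ω×Iω) = (1.7680, -0.4178, 0.6600)
new body rate ω' = (0.4707, -0.8167, 0.2264)
2q̇ = q⊗(0,ω) = (0.5656856, 0.4242642, -0.5656856, -0.1414214)
updated quaternion q' = (0.7183, 0.0085, 0.6957, -0.0028)

ω' = (0.4707, -0.8167, 0.2264)
q' = (0.7183, 0.0085, 0.6957, -0.0028)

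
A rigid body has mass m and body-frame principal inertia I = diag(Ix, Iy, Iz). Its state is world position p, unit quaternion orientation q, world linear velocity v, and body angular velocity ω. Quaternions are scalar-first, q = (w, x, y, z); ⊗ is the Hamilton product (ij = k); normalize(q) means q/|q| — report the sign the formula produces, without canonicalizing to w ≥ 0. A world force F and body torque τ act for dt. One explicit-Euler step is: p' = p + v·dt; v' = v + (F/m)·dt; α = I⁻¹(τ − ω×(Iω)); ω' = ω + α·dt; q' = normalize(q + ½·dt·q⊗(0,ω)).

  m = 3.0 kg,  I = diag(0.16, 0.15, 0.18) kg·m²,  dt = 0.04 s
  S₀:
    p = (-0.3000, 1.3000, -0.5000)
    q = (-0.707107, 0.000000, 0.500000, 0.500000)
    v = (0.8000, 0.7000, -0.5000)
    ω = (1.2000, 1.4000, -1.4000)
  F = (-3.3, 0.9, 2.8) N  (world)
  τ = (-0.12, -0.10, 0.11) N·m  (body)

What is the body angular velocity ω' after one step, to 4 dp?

ω' = (1.1847, 1.3644, -1.3718)

precession coupling ω×(Iω) = (-0.0588, 0.0336, -0.0168)
angular accel α = (-0.3825, -0.8907, 0.7044)
ω + α·dt = (1.1847, 1.3644, -1.3718)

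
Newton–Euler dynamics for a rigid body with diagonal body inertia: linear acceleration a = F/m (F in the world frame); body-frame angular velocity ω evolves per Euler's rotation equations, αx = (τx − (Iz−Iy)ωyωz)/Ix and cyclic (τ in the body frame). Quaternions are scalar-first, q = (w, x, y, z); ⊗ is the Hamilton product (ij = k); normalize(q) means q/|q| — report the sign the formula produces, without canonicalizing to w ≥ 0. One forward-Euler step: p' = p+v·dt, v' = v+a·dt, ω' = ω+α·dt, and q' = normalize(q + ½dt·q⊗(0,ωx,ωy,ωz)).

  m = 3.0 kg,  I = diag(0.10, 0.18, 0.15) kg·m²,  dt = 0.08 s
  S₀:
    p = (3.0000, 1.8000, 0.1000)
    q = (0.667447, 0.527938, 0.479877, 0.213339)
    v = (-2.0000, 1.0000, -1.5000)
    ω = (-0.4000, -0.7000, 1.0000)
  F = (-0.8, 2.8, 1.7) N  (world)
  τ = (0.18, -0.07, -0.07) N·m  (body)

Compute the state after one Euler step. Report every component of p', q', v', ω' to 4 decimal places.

p' = (2.8400, 1.8800, -0.0200)
q' = (0.6799, 0.5417, 0.4361, 0.2326)
v' = (-2.0213, 1.0747, -1.4547)
ω' = (-0.2728, -0.7400, 0.9507)

ω×(Iω) gyroscopic = (0.0210, 0.0200, 0.0224)
angular accel α = (1.5900, -0.5000, -0.6160)
ω + α·dt = (-0.2728, -0.7400, 0.9507)
2q̇ = q⊗(0,ω) = (0.3337501, 0.3622355, -1.0804865, 0.4898412)
q' = normalize(q + ½dt·q⊗(0,ω)) = (0.6799, 0.5417, 0.4361, 0.2326)
new position p' = (2.8400, 1.8800, -0.0200)
v + (F/m)dt = (-2.0213, 1.0747, -1.4547)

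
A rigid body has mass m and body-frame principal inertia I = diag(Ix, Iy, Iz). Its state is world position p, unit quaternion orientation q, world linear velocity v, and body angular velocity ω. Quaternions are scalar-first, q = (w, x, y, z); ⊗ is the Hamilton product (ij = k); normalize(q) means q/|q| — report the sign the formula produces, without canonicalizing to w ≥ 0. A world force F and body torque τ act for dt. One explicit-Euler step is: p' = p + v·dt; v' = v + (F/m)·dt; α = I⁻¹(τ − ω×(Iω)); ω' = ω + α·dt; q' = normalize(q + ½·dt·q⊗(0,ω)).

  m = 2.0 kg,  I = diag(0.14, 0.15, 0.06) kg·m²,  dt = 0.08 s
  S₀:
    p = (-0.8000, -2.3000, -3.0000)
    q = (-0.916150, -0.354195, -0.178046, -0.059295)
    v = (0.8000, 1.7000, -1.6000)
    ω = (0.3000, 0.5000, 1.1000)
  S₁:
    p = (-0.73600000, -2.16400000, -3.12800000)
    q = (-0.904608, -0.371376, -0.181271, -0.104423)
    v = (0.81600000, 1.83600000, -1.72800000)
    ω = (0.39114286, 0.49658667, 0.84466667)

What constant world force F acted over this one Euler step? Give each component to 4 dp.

F = (0.4000, 3.4000, -3.2000)

v₁ − v₀ = (0.01600000, 0.13600000, -0.12800000)
F = m·Δv/dt = (0.4000, 3.4000, -3.2000)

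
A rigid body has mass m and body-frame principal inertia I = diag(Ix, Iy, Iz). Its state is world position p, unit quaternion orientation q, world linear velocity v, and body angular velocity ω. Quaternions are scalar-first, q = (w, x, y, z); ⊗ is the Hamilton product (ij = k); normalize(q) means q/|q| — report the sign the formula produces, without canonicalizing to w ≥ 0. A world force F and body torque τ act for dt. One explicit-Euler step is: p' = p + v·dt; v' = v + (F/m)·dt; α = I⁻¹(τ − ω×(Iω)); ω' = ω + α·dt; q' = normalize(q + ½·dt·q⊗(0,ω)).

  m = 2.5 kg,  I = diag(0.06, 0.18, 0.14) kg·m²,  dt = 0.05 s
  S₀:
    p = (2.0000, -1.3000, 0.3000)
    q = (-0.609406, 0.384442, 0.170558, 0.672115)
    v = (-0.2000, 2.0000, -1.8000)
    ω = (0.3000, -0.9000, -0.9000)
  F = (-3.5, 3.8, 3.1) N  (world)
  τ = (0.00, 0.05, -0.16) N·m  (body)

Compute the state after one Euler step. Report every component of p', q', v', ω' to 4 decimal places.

precession coupling ω×(Iω) = (-0.0324, 0.0216, -0.0324)
(τ − ω×Iω)/I = (0.5400, 0.1578, -0.9114)
ω + α·dt = (0.3270, -0.8921, -0.9456)
Hamilton product q⊗(0,ω) = (0.6430731, 0.2685795, 1.0960977, 0.1513002)
q' = normalize(q + ½dt·q⊗(0,ω)) = (-0.5930, 0.3909, 0.1979, 0.6755)
p' = p + v·dt = (1.9900, -1.2000, 0.2100)
v + (F/m)dt = (-0.2700, 2.0760, -1.7380)

p' = (1.9900, -1.2000, 0.2100)
q' = (-0.5930, 0.3909, 0.1979, 0.6755)
v' = (-0.2700, 2.0760, -1.7380)
ω' = (0.3270, -0.8921, -0.9456)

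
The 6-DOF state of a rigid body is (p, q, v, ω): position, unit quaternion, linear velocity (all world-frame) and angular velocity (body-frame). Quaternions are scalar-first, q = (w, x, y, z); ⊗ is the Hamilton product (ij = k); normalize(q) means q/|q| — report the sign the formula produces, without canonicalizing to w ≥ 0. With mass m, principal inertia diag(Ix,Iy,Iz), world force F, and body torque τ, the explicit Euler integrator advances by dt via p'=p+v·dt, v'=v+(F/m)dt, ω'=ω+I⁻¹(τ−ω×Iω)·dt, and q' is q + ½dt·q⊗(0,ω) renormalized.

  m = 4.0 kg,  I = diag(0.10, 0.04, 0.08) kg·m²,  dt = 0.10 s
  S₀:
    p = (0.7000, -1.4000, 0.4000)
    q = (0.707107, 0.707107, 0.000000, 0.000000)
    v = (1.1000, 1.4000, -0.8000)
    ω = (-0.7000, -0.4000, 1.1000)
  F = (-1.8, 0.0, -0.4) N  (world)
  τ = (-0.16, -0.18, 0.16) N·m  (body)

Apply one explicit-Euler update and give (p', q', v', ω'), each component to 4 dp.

ω×(Iω) gyroscopic = (-0.0176, -0.0154, -0.0168)
angular accel α = (-1.4240, -4.1150, 2.2100)
ω + α·dt = (-0.8424, -0.8115, 1.3210)
Hamilton product q⊗(0,ω) = (0.4949749, -0.4949749, -1.0606605, 0.4949749)
q + ½dt·q⊗(0,ω), renormalized = (0.7302, 0.6808, -0.0529, 0.0247)
new position p' = (0.8100, -1.2600, 0.3200)
v + (F/m)dt = (1.0550, 1.4000, -0.8100)

p' = (0.8100, -1.2600, 0.3200)
q' = (0.7302, 0.6808, -0.0529, 0.0247)
v' = (1.0550, 1.4000, -0.8100)
ω' = (-0.8424, -0.8115, 1.3210)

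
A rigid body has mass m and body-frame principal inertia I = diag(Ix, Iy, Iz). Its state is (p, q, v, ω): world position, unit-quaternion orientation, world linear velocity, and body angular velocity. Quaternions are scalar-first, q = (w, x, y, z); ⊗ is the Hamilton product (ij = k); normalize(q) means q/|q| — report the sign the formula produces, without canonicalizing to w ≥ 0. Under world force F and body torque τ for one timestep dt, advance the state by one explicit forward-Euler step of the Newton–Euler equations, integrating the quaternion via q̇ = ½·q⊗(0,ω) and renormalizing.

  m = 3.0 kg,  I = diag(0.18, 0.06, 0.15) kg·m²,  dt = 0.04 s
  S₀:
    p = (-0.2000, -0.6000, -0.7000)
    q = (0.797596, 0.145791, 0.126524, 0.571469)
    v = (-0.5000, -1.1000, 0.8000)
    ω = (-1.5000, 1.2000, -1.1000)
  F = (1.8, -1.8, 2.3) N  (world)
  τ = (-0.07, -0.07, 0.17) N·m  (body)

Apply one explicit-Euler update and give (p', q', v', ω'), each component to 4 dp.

p' = (-0.2200, -0.6440, -0.6680)
q' = (0.8107, 0.1053, 0.1316, 0.5607)
v' = (-0.4760, -1.1240, 0.8307)
ω' = (-1.4892, 1.1203, -1.1123)

α = I⁻¹(τ − ω×Iω) = (0.2711, -1.9917, -0.3067)
ω + α·dt = (-1.4892, 1.1203, -1.1123)
Hamilton product q⊗(0,ω) = (0.6954736, -2.0213332, 0.2602818, -0.5126204)
updated quaternion q' = (0.8107, 0.1053, 0.1316, 0.5607)
a = (0.6000, -0.6000, 0.7667)
p' = p + v·dt = (-0.2200, -0.6440, -0.6680)
v + (F/m)dt = (-0.4760, -1.1240, 0.8307)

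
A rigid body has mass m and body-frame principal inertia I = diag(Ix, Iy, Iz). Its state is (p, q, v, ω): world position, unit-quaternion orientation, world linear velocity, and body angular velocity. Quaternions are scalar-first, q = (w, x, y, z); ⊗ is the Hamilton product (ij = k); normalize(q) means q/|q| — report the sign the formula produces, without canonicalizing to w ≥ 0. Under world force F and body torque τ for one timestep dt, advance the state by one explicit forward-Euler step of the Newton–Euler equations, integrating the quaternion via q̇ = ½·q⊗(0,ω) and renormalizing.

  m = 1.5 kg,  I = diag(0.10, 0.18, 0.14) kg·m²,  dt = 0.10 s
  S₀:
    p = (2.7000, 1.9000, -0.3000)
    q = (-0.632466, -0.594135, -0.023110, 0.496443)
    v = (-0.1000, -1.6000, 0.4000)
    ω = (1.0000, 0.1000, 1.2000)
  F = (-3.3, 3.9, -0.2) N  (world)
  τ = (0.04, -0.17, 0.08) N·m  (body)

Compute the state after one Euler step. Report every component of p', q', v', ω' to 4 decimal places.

p' = (2.6900, 1.7400, -0.2600)
q' = (-0.6305, -0.6277, 0.0341, 0.4553)
v' = (-0.3200, -1.3400, 0.3867)
ω' = (1.0448, 0.0322, 1.2514)

a = F/m = (-2.2000, 2.6000, -0.1333)
p' = p + v·dt = (2.6900, 1.7400, -0.2600)
new velocity v' = (-0.3200, -1.3400, 0.3867)
angular accel α = (0.4480, -0.6778, 0.5143)
ω' = ω + α·dt = (1.0448, 0.0322, 1.2514)
Hamilton product q⊗(0,ω) = (0.0007144, -0.7098423, 1.1461584, -0.7952627)
q' = normalize(q + ½dt·q⊗(0,ω)) = (-0.6305, -0.6277, 0.0341, 0.4553)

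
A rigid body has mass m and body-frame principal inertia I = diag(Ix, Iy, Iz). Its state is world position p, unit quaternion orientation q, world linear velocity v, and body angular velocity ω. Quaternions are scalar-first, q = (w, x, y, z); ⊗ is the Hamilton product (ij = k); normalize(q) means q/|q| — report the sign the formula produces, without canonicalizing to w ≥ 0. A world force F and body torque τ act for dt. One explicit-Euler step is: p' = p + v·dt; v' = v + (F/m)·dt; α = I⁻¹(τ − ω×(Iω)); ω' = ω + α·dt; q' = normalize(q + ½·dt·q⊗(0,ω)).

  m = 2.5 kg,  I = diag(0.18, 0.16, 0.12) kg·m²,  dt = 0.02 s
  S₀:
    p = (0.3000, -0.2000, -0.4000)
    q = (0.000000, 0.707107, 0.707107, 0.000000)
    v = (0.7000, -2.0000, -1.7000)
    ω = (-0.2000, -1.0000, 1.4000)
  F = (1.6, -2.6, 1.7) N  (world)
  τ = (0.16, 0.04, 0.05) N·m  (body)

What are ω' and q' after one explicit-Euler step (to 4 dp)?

ω' = (-0.1884, -0.9929, 1.4090)
q' = (0.0085, 0.7169, 0.6971, -0.0057)

gyro term ω×Iω = (0.0560, -0.0168, -0.0040)
angular accel α = (0.5778, 0.3550, 0.4500)
new body rate ω' = (-0.1884, -0.9929, 1.4090)
Hamilton product q⊗(0,ω) = (0.8485284, 0.9899498, -0.9899498, -0.5656856)
q' = normalize(q + ½dt·q⊗(0,ω)) = (0.0085, 0.7169, 0.6971, -0.0057)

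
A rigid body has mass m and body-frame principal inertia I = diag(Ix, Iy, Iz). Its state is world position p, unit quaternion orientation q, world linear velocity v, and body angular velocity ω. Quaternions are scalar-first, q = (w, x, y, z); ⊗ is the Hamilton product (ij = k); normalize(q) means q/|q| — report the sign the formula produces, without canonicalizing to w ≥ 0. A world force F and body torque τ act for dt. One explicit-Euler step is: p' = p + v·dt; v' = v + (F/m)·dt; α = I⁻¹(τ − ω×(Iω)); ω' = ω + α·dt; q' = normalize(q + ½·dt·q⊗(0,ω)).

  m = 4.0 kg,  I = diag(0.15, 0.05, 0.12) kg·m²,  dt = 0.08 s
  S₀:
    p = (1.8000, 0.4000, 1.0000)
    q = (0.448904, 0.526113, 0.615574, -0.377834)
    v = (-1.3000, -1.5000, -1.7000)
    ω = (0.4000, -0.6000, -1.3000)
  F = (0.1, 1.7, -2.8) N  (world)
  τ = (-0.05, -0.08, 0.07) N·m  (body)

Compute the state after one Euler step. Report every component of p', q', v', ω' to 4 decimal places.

α = I⁻¹(τ − ω×Iω) = (-0.6973, -1.2880, 0.3833)
ω + α·dt = (0.3442, -0.7030, -1.2693)
q⊗(0,ω) = (-0.3322850, -0.8473850, 0.2634709, -1.1454726)
q' = normalize(q + ½dt·q⊗(0,ω)) = (0.4348, 0.4913, 0.6250, -0.4229)
linear accel F/m = (0.0250, 0.4250, -0.7000)
p' = p + v·dt = (1.6960, 0.2800, 0.8640)
new velocity v' = (-1.2980, -1.4660, -1.7560)

p' = (1.6960, 0.2800, 0.8640)
q' = (0.4348, 0.4913, 0.6250, -0.4229)
v' = (-1.2980, -1.4660, -1.7560)
ω' = (0.3442, -0.7030, -1.2693)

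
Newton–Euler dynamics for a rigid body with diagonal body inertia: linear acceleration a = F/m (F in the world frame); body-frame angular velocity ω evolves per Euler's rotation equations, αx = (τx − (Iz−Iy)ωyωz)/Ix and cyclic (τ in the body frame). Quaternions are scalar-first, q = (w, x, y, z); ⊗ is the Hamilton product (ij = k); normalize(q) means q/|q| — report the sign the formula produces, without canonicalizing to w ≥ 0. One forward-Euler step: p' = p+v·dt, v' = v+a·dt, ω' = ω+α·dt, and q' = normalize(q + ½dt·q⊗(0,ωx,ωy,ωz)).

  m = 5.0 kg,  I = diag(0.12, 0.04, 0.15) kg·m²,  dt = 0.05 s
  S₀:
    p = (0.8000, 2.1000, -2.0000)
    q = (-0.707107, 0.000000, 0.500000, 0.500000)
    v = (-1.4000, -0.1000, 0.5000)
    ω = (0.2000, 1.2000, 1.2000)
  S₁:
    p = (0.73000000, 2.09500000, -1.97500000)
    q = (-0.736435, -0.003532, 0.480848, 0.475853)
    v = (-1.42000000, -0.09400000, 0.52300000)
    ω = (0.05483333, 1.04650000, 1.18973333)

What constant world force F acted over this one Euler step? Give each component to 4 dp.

v₁ − v₀ = (-0.02000000, 0.00600000, 0.02300000)
applied force F = (-2.0000, 0.6000, 2.3000)

F = (-2.0000, 0.6000, 2.3000)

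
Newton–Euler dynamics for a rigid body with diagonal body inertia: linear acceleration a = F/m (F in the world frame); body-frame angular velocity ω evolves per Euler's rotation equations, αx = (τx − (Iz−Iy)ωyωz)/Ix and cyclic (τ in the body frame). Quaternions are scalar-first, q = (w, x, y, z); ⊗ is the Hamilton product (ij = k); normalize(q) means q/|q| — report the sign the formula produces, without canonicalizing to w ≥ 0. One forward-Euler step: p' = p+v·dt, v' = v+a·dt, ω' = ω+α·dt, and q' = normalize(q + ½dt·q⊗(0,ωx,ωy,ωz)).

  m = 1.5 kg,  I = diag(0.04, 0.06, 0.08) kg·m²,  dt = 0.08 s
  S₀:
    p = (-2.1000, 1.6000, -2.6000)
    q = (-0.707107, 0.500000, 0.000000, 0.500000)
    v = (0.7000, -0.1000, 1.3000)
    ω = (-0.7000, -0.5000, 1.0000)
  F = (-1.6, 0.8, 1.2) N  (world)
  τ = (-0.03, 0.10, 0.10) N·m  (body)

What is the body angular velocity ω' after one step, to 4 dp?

gyro term ω×Iω = (-0.0100, 0.0280, 0.0070)
(τ − ω×Iω)/I = (-0.5000, 1.2000, 1.1625)
ω + α·dt = (-0.7400, -0.4040, 1.0930)

ω' = (-0.7400, -0.4040, 1.0930)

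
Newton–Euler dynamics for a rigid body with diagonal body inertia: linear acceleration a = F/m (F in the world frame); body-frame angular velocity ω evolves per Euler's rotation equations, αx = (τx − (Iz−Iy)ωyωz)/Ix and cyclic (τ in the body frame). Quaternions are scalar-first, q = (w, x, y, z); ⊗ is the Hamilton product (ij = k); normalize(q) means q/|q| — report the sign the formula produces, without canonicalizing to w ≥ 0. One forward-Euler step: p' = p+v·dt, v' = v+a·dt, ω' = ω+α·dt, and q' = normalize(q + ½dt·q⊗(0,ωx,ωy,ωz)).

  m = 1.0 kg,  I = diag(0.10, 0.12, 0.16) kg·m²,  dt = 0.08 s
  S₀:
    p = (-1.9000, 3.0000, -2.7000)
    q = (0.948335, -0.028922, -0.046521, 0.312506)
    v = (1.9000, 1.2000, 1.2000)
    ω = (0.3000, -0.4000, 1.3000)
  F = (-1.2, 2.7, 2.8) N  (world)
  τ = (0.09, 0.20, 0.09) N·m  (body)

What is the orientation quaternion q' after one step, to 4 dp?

q' = (0.9302, -0.0149, -0.0564, 0.3623)

Hamilton product q⊗(0,ω) = (-0.4161896, 0.3490256, -0.2479836, 1.2583606)
updated quaternion q' = (0.9302, -0.0149, -0.0564, 0.3623)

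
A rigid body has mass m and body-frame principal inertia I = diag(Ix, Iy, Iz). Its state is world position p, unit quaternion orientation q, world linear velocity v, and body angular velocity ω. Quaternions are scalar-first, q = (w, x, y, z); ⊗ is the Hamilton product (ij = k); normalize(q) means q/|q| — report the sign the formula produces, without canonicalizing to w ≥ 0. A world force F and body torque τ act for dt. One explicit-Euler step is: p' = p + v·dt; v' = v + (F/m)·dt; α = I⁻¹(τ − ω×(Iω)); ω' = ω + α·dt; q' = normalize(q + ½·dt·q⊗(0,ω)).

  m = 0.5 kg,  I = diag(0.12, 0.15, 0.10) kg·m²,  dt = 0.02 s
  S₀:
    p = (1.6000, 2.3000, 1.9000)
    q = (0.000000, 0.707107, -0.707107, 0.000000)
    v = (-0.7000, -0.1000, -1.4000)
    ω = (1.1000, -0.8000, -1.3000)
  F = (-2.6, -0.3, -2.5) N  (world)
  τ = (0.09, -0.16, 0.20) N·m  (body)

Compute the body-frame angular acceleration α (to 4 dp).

α = (1.1833, -0.8760, 2.2640)

precession coupling ω×(Iω) = (-0.0520, -0.0286, -0.0264)
(τ − ω×Iω)/I = (1.1833, -0.8760, 2.2640)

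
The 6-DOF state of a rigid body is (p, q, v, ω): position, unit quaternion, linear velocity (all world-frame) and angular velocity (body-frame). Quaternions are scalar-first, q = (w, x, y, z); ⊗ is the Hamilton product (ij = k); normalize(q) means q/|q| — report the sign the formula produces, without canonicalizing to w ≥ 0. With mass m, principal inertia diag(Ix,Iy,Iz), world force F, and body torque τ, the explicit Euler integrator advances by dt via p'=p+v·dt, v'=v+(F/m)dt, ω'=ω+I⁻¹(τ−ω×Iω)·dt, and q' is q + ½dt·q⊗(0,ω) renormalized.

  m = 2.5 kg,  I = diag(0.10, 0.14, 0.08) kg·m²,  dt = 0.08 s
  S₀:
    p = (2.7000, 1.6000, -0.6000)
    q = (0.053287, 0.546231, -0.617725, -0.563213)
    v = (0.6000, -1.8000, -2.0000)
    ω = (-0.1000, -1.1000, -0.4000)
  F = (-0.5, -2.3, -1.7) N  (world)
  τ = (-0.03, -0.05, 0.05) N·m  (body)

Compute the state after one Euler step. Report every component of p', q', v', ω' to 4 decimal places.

p' = (2.7480, 1.4560, -0.7600)
q' = (0.0193, 0.5305, -0.6084, -0.5899)
v' = (0.5840, -1.8736, -2.0544)
ω' = (-0.1029, -1.1290, -0.3544)

a = F/m = (-0.2000, -0.9200, -0.6800)
p + v·dt = (2.7480, 1.4560, -0.7600)
new velocity v' = (0.5840, -1.8736, -2.0544)
gyro term ω×Iω = (-0.0264, 0.0008, 0.0044)
α = I⁻¹(τ − ω×Iω) = (-0.0360, -0.3629, 0.5700)
ω' = ω + α·dt = (-0.1029, -1.1290, -0.3544)
2q̇ = q⊗(0,ω) = (-0.8501596, -0.3777730, 0.2161980, -0.6839414)
updated quaternion q' = (0.0193, 0.5305, -0.6084, -0.5899)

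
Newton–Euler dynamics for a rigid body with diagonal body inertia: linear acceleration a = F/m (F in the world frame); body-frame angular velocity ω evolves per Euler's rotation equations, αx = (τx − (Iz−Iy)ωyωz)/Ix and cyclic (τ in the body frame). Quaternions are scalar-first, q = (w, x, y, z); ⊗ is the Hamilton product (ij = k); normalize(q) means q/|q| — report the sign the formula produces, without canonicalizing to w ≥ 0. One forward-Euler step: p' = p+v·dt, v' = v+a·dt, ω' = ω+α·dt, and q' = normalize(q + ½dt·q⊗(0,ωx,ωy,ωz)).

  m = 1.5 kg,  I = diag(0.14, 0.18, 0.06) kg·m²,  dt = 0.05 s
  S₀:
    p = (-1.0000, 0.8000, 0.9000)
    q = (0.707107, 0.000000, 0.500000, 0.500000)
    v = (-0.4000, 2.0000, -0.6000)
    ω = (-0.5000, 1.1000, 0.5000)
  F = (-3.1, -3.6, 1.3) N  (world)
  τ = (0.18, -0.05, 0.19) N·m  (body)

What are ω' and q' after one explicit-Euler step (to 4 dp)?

α = I⁻¹(τ − ω×Iω) = (1.7571, -0.1667, 3.5333)
ω + α·dt = (-0.4121, 1.0917, 0.6767)
2q̇ = q⊗(0,ω) = (-0.8000000, -0.6535535, 0.5278177, 0.6035535)
updated quaternion q' = (0.6867, -0.0163, 0.5129, 0.5148)

ω' = (-0.4121, 1.0917, 0.6767)
q' = (0.6867, -0.0163, 0.5129, 0.5148)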